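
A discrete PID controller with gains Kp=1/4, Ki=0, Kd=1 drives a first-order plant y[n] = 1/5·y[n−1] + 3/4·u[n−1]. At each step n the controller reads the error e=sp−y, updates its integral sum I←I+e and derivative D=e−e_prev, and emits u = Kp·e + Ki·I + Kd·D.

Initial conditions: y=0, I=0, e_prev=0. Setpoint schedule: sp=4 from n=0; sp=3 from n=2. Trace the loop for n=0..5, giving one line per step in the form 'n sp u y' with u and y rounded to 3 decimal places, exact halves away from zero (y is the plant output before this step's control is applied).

(exact arithmetic carried between steps; '≈' marks a value shown rounded to 6 d.p. or computed from one; I and e_prev carry over from the previous line; the table rounds u and y to 3 d.p., halves away from zero)
n=0: y=0, sp=4, e=sp−y=4; I=4, D=e−e_prev=4; u=1/4·4+0·4+1·4=5; next y=1/5·0+3/4·5=3.75
n=1: y=3.75, sp=4, e=sp−y=0.25; I=4.25, D=e−e_prev=-3.75; u=1/4·0.25+0·4.25+1·(-3.75)=-3.6875; next y=1/5·3.75+3/4·(-3.6875)=-2.015625
n=2: y=-2.015625, sp=3, e=sp−y=5.015625; I=9.265625, D=e−e_prev=4.765625; u=1/4·5.015625+0·9.265625+1·4.765625≈6.019531; next y=1/5·(-2.015625)+3/4·6.019531≈4.111523
n=3: y≈4.111523, sp=3, e=sp−y≈-1.111523; I≈8.154102, D=e−e_prev≈-6.127148; u=1/4·(-1.111523)+0·8.154102+1·(-6.127148)≈-6.405029; next y=1/5·4.111523+3/4·(-6.405029)≈-3.981467
n=4: y≈-3.981467, sp=3, e=sp−y≈6.981467; I≈15.135569, D=e−e_prev≈8.092991; u=1/4·6.981467+0·15.135569+1·8.092991≈9.838358; next y=1/5·(-3.981467)+3/4·9.838358≈6.582475
n=5: y≈6.582475, sp=3, e=sp−y≈-3.582475; I≈11.553094, D=e−e_prev≈-10.563942; u=1/4·(-3.582475)+0·11.553094+1·(-10.563942)≈-11.459561; next y=1/5·6.582475+3/4·(-11.459561)≈-7.278176

0 4 5.000 0.000
1 4 -3.688 3.750
2 3 6.020 -2.016
3 3 -6.405 4.112
4 3 9.838 -3.981
5 3 -11.460 6.582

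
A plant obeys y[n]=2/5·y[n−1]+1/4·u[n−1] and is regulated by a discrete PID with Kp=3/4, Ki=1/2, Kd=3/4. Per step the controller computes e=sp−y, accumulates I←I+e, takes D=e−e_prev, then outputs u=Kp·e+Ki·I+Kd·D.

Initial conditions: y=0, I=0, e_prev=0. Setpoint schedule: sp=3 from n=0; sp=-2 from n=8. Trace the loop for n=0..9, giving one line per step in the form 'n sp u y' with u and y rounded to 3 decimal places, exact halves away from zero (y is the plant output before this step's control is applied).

(exact arithmetic carried between steps; '≈' marks a value shown rounded to 6 d.p. or computed from one; I and e_prev carry over from the previous line; the table rounds u and y to 3 d.p., halves away from zero)
n=0: y=0, sp=3, e=sp−y=3; I=3, D=e−e_prev=3; u=3/4·3+1/2·3+3/4·3=6; next y=2/5·0+1/4·6=1.5
n=1: y=1.5, sp=3, e=sp−y=1.5; I=4.5, D=e−e_prev=-1.5; u=3/4·1.5+1/2·4.5+3/4·(-1.5)=2.25; next y=2/5·1.5+1/4·2.25=1.1625
n=2: y=1.1625, sp=3, e=sp−y=1.8375; I=6.3375, D=e−e_prev=0.3375; u=3/4·1.8375+1/2·6.3375+3/4·0.3375=4.8; next y=2/5·1.1625+1/4·4.8=1.665
n=3: y=1.665, sp=3, e=sp−y=1.335; I=7.6725, D=e−e_prev=-0.5025; u=3/4·1.335+1/2·7.6725+3/4·(-0.5025)=4.460625; next y=2/5·1.665+1/4·4.460625≈1.781156
n=4: y≈1.781156, sp=3, e=sp−y≈1.218844; I≈8.891344, D=e−e_prev≈-0.116156; u=3/4·1.218844+1/2·8.891344+3/4·(-0.116156)≈5.272688; next y=2/5·1.781156+1/4·5.272688≈2.030634
n=5: y≈2.030634, sp=3, e=sp−y≈0.969366; I≈9.860709, D=e−e_prev≈-0.249478; u=3/4·0.969366+1/2·9.860709+3/4·(-0.249478)≈5.470270; next y=2/5·2.030634+1/4·5.470270≈2.179821
n=6: y≈2.179821, sp=3, e=sp−y≈0.820179; I≈10.680888, D=e−e_prev≈-0.149187; u=3/4·0.820179+1/2·10.680888+3/4·(-0.149187)≈5.843688; next y=2/5·2.179821+1/4·5.843688≈2.332850
n=7: y≈2.332850, sp=3, e=sp−y≈0.667150; I≈11.348038, D=e−e_prev≈-0.153029; u=3/4·0.667150+1/2·11.348038+3/4·(-0.153029)≈6.059609; next y=2/5·2.332850+1/4·6.059609≈2.448042
n=8: y≈2.448042, sp=-2, e=sp−y≈-4.448042; I≈6.899995, D=e−e_prev≈-5.115192; u=3/4·(-4.448042)+1/2·6.899995+3/4·(-5.115192)≈-3.722428; next y=2/5·2.448042+1/4·(-3.722428)≈0.048610
n=9: y≈0.048610, sp=-2, e=sp−y≈-2.048610; I≈4.851385, D=e−e_prev≈2.399433; u=3/4·(-2.048610)+1/2·4.851385+3/4·2.399433≈2.688810; next y=2/5·0.048610+1/4·2.688810≈0.691646

0 3 6.000 0.000
1 3 2.250 1.500
2 3 4.800 1.163
3 3 4.461 1.665
4 3 5.273 1.781
5 3 5.470 2.031
6 3 5.844 2.180
7 3 6.060 2.333
8 -2 -3.722 2.448
9 -2 2.689 0.049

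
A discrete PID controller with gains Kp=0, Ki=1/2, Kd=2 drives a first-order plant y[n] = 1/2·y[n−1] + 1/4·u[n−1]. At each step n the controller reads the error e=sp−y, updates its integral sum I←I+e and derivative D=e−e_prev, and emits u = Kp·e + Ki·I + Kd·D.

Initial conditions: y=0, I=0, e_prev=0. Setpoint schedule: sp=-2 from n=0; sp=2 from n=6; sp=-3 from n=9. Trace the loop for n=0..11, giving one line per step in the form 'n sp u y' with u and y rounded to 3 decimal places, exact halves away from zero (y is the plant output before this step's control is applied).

0 -2 -5.000 0.000
1 -2 1.125 -1.250
2 -2 -4.016 -0.344
3 -2 -0.951 -1.176
4 -2 -3.903 -0.826
5 -2 -2.383 -1.388
6 2 5.940 -1.290
7 2 -5.543 0.840
8 2 3.811 -0.966
9 -3 -14.407 0.470
10 -3 6.321 -3.367
11 -3 -9.328 -0.103

(exact arithmetic carried between steps; '≈' marks a value shown rounded to 6 d.p. or computed from one; I and e_prev carry over from the previous line; the table rounds u and y to 3 d.p., halves away from zero)
n=0: y=0, sp=-2, e=sp−y=-2; I=-2, D=e−e_prev=-2; u=0·(-2)+1/2·(-2)+2·(-2)=-5; next y=1/2·0+1/4·(-5)=-1.25
n=1: y=-1.25, sp=-2, e=sp−y=-0.75; I=-2.75, D=e−e_prev=1.25; u=0·(-0.75)+1/2·(-2.75)+2·1.25=1.125; next y=1/2·(-1.25)+1/4·1.125=-0.34375
n=2: y=-0.34375, sp=-2, e=sp−y=-1.65625; I=-4.40625, D=e−e_prev=-0.90625; u=0·(-1.65625)+1/2·(-4.40625)+2·(-0.90625)=-4.015625; next y=1/2·(-0.34375)+1/4·(-4.015625)≈-1.175781
n=3: y≈-1.175781, sp=-2, e=sp−y≈-0.824219; I≈-5.230469, D=e−e_prev≈0.832031; u=0·(-0.824219)+1/2·(-5.230469)+2·0.832031≈-0.951172; next y=1/2·(-1.175781)+1/4·(-0.951172)≈-0.825684
n=4: y≈-0.825684, sp=-2, e=sp−y≈-1.174316; I≈-6.404785, D=e−e_prev≈-0.350098; u=0·(-1.174316)+1/2·(-6.404785)+2·(-0.350098)≈-3.902588; next y=1/2·(-0.825684)+1/4·(-3.902588)≈-1.388489
n=5: y≈-1.388489, sp=-2, e=sp−y≈-0.611511; I≈-7.016296, D=e−e_prev≈0.562805; u=0·(-0.611511)+1/2·(-7.016296)+2·0.562805≈-2.382538; next y=1/2·(-1.388489)+1/4·(-2.382538)≈-1.289879
n=6: y≈-1.289879, sp=2, e=sp−y≈3.289879; I≈-3.726418, D=e−e_prev≈3.901390; u=0·3.289879+1/2·(-3.726418)+2·3.901390≈5.939571; next y=1/2·(-1.289879)+1/4·5.939571≈0.839953
n=7: y≈0.839953, sp=2, e=sp−y≈1.160047; I≈-2.566371, D=e−e_prev≈-2.129832; u=0·1.160047+1/2·(-2.566371)+2·(-2.129832)≈-5.542850; next y=1/2·0.839953+1/4·(-5.542850)≈-0.965736
n=8: y≈-0.965736, sp=2, e=sp−y≈2.965736; I≈0.399365, D=e−e_prev≈1.805689; u=0·2.965736+1/2·0.399365+2·1.805689≈3.811061; next y=1/2·(-0.965736)+1/4·3.811061≈0.469897
n=9: y≈0.469897, sp=-3, e=sp−y≈-3.469897; I≈-3.070532, D=e−e_prev≈-6.435633; u=0·(-3.469897)+1/2·(-3.070532)+2·(-6.435633)≈-14.406532; next y=1/2·0.469897+1/4·(-14.406532)≈-3.366684
n=10: y≈-3.366684, sp=-3, e=sp−y≈0.366684; I≈-2.703848, D=e−e_prev≈3.836582; u=0·0.366684+1/2·(-2.703848)+2·3.836582≈6.321240; next y=1/2·(-3.366684)+1/4·6.321240≈-0.103032
n=11: y≈-0.103032, sp=-3, e=sp−y≈-2.896968; I≈-5.600816, D=e−e_prev≈-3.263652; u=0·(-2.896968)+1/2·(-5.600816)+2·(-3.263652)≈-9.327712; next y=1/2·(-0.103032)+1/4·(-9.327712)≈-2.383444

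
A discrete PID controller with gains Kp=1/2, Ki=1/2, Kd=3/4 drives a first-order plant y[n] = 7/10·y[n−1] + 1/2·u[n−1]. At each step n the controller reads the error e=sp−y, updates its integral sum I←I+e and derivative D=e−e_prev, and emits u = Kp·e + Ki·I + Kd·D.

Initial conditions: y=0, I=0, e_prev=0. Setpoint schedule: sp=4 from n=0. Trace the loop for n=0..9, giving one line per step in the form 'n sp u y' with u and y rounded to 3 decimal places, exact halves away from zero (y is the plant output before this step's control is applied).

0 4 7.000 0.000
1 4 -0.125 3.500
2 4 4.697 2.388
3 4 1.812 4.020
4 4 3.551 3.720
5 4 2.312 4.380
6 4 2.893 4.222
7 4 2.349 4.402
8 4 2.539 4.256
9 4 2.314 4.248

(exact arithmetic carried between steps; '≈' marks a value shown rounded to 6 d.p. or computed from one; I and e_prev carry over from the previous line; the table rounds u and y to 3 d.p., halves away from zero)
n=0: y=0, sp=4, e=sp−y=4; I=4, D=e−e_prev=4; u=1/2·4+1/2·4+3/4·4=7; next y=7/10·0+1/2·7=3.5
n=1: y=3.5, sp=4, e=sp−y=0.5; I=4.5, D=e−e_prev=-3.5; u=1/2·0.5+1/2·4.5+3/4·(-3.5)=-0.125; next y=7/10·3.5+1/2·(-0.125)=2.3875
n=2: y=2.3875, sp=4, e=sp−y=1.6125; I=6.1125, D=e−e_prev=1.1125; u=1/2·1.6125+1/2·6.1125+3/4·1.1125=4.696875; next y=7/10·2.3875+1/2·4.696875≈4.019688
n=3: y≈4.019688, sp=4, e=sp−y≈-0.019688; I≈6.092813, D=e−e_prev≈-1.632188; u=1/2·(-0.019688)+1/2·6.092813+3/4·(-1.632188)≈1.812422; next y=7/10·4.019688+1/2·1.812422≈3.719992
n=4: y≈3.719992, sp=4, e=sp−y≈0.280008; I≈6.372820, D=e−e_prev≈0.299695; u=1/2·0.280008+1/2·6.372820+3/4·0.299695≈3.551186; next y=7/10·3.719992+1/2·3.551186≈4.379587
n=5: y≈4.379587, sp=4, e=sp−y≈-0.379587; I≈5.993233, D=e−e_prev≈-0.659595; u=1/2·(-0.379587)+1/2·5.993233+3/4·(-0.659595)≈2.312127; next y=7/10·4.379587+1/2·2.312127≈4.221774
n=6: y≈4.221774, sp=4, e=sp−y≈-0.221774; I≈5.771459, D=e−e_prev≈0.157813; u=1/2·(-0.221774)+1/2·5.771459+3/4·0.157813≈2.893202; next y=7/10·4.221774+1/2·2.893202≈4.401843
n=7: y≈4.401843, sp=4, e=sp−y≈-0.401843; I≈5.369616, D=e−e_prev≈-0.180069; u=1/2·(-0.401843)+1/2·5.369616+3/4·(-0.180069)≈2.348835; next y=7/10·4.401843+1/2·2.348835≈4.255708
n=8: y≈4.255708, sp=4, e=sp−y≈-0.255708; I≈5.113908, D=e−e_prev≈0.146135; u=1/2·(-0.255708)+1/2·5.113908+3/4·0.146135≈2.538702; next y=7/10·4.255708+1/2·2.538702≈4.248346
n=9: y≈4.248346, sp=4, e=sp−y≈-0.248346; I≈4.865562, D=e−e_prev≈0.007361; u=1/2·(-0.248346)+1/2·4.865562+3/4·0.007361≈2.314129; next y=7/10·4.248346+1/2·2.314129≈4.130907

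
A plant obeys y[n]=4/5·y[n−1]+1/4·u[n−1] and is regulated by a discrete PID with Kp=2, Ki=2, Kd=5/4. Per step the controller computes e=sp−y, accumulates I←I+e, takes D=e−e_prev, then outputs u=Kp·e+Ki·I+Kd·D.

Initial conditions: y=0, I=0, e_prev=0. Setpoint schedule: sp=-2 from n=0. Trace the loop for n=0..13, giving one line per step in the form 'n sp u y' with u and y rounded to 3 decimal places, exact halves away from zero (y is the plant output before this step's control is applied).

0 -2 -10.500 0.000
1 -2 1.781 -2.625
2 -2 -5.344 -1.655
3 -2 0.455 -2.660
4 -2 -2.872 -2.014
5 -2 -0.382 -2.329
6 -2 -2.062 -1.959
7 -2 -1.032 -2.083
8 -2 -1.854 -1.924
9 -2 -1.395 -2.003
10 -2 -1.760 -1.951
11 -2 -1.532 -2.001
12 -2 -1.683 -1.983
13 -2 -1.568 -2.008

(exact arithmetic carried between steps; '≈' marks a value shown rounded to 6 d.p. or computed from one; I and e_prev carry over from the previous line; the table rounds u and y to 3 d.p., halves away from zero)
n=0: y=0, sp=-2, e=sp−y=-2; I=-2, D=e−e_prev=-2; u=2·(-2)+2·(-2)+5/4·(-2)=-10.5; next y=4/5·0+1/4·(-10.5)=-2.625
n=1: y=-2.625, sp=-2, e=sp−y=0.625; I=-1.375, D=e−e_prev=2.625; u=2·0.625+2·(-1.375)+5/4·2.625=1.78125; next y=4/5·(-2.625)+1/4·1.78125≈-1.654688
n=2: y≈-1.654688, sp=-2, e=sp−y≈-0.345313; I≈-1.720313, D=e−e_prev≈-0.970313; u=2·(-0.345313)+2·(-1.720313)+5/4·(-0.970313)≈-5.344141; next y=4/5·(-1.654688)+1/4·(-5.344141)≈-2.659785
n=3: y≈-2.659785, sp=-2, e=sp−y≈0.659785; I≈-1.060527, D=e−e_prev≈1.005098; u=2·0.659785+2·(-1.060527)+5/4·1.005098≈0.454888; next y=4/5·(-2.659785)+1/4·0.454888≈-2.014106
n=4: y≈-2.014106, sp=-2, e=sp−y≈0.014106; I≈-1.046421, D=e−e_prev≈-0.645679; u=2·0.014106+2·(-1.046421)+5/4·(-0.645679)≈-2.871729; next y=4/5·(-2.014106)+1/4·(-2.871729)≈-2.329217
n=5: y≈-2.329217, sp=-2, e=sp−y≈0.329217; I≈-0.717204, D=e−e_prev≈0.315111; u=2·0.329217+2·(-0.717204)+5/4·0.315111≈-0.382085; next y=4/5·(-2.329217)+1/4·(-0.382085)≈-1.958895
n=6: y≈-1.958895, sp=-2, e=sp−y≈-0.041105; I≈-0.758309, D=e−e_prev≈-0.370322; u=2·(-0.041105)+2·(-0.758309)+5/4·(-0.370322)≈-2.061731; next y=4/5·(-1.958895)+1/4·(-2.061731)≈-2.082549
n=7: y≈-2.082549, sp=-2, e=sp−y≈0.082549; I≈-0.675760, D=e−e_prev≈0.123654; u=2·0.082549+2·(-0.675760)+5/4·0.123654≈-1.031856; next y=4/5·(-2.082549)+1/4·(-1.031856)≈-1.924003
n=8: y≈-1.924003, sp=-2, e=sp−y≈-0.075997; I≈-0.751757, D=e−e_prev≈-0.158546; u=2·(-0.075997)+2·(-0.751757)+5/4·(-0.158546)≈-1.853691; next y=4/5·(-1.924003)+1/4·(-1.853691)≈-2.002625
n=9: y≈-2.002625, sp=-2, e=sp−y≈0.002625; I≈-0.749132, D=e−e_prev≈0.078622; u=2·0.002625+2·(-0.749132)+5/4·0.078622≈-1.394737; next y=4/5·(-2.002625)+1/4·(-1.394737)≈-1.950784
n=10: y≈-1.950784, sp=-2, e=sp−y≈-0.049216; I≈-0.798348, D=e−e_prev≈-0.051841; u=2·(-0.049216)+2·(-0.798348)+5/4·(-0.051841)≈-1.759929; next y=4/5·(-1.950784)+1/4·(-1.759929)≈-2.000610
n=11: y≈-2.000610, sp=-2, e=sp−y≈0.000610; I≈-0.797738, D=e−e_prev≈0.049825; u=2·0.000610+2·(-0.797738)+5/4·0.049825≈-1.531976; next y=4/5·(-2.000610)+1/4·(-1.531976)≈-1.983482
n=12: y≈-1.983482, sp=-2, e=sp−y≈-0.016518; I≈-0.814257, D=e−e_prev≈-0.017128; u=2·(-0.016518)+2·(-0.814257)+5/4·(-0.017128)≈-1.682960; next y=4/5·(-1.983482)+1/4·(-1.682960)≈-2.007525
n=13: y≈-2.007525, sp=-2, e=sp−y≈0.007525; I≈-0.806731, D=e−e_prev≈0.024044; u=2·0.007525+2·(-0.806731)+5/4·0.024044≈-1.568358; next y=4/5·(-2.007525)+1/4·(-1.568358)≈-1.998110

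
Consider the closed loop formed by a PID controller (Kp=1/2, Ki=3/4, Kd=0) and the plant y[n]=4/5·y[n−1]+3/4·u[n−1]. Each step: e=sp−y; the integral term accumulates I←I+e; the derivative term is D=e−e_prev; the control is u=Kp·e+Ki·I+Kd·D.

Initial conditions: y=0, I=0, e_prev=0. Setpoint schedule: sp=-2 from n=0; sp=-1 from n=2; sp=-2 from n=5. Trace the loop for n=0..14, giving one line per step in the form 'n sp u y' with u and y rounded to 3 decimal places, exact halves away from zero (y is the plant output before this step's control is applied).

(exact arithmetic carried between steps; '≈' marks a value shown rounded to 6 d.p. or computed from one; I and e_prev carry over from the previous line; the table rounds u and y to 3 d.p., halves away from zero)
n=0: y=0, sp=-2, e=sp−y=-2; I=-2, D=e−e_prev=-2; u=1/2·(-2)+3/4·(-2)+0·(-2)=-2.5; next y=4/5·0+3/4·(-2.5)=-1.875
n=1: y=-1.875, sp=-2, e=sp−y=-0.125; I=-2.125, D=e−e_prev=1.875; u=1/2·(-0.125)+3/4·(-2.125)+0·1.875=-1.65625; next y=4/5·(-1.875)+3/4·(-1.65625)≈-2.742188
n=2: y≈-2.742188, sp=-1, e=sp−y≈1.742188; I≈-0.382813, D=e−e_prev≈1.867188; u=1/2·1.742188+3/4·(-0.382813)+0·1.867188≈0.583984; next y=4/5·(-2.742188)+3/4·0.583984≈-1.755762
n=3: y≈-1.755762, sp=-1, e=sp−y≈0.755762; I≈0.372949, D=e−e_prev≈-0.986426; u=1/2·0.755762+3/4·0.372949+0·(-0.986426)≈0.657593; next y=4/5·(-1.755762)+3/4·0.657593≈-0.911415
n=4: y≈-0.911415, sp=-1, e=sp−y≈-0.088585; I≈0.284364, D=e−e_prev≈-0.844347; u=1/2·(-0.088585)+3/4·0.284364+0·(-0.844347)≈0.168980; next y=4/5·(-0.911415)+3/4·0.168980≈-0.602397
n=5: y≈-0.602397, sp=-2, e=sp−y≈-1.397603; I≈-1.113239, D=e−e_prev≈-1.309018; u=1/2·(-1.397603)+3/4·(-1.113239)+0·(-1.309018)≈-1.533731; next y=4/5·(-0.602397)+3/4·(-1.533731)≈-1.632216
n=6: y≈-1.632216, sp=-2, e=sp−y≈-0.367784; I≈-1.481024, D=e−e_prev≈1.029819; u=1/2·(-0.367784)+3/4·(-1.481024)+0·1.029819≈-1.294660; next y=4/5·(-1.632216)+3/4·(-1.294660)≈-2.276768
n=7: y≈-2.276768, sp=-2, e=sp−y≈0.276768; I≈-1.204256, D=e−e_prev≈0.644552; u=1/2·0.276768+3/4·(-1.204256)+0·0.644552≈-0.764808; next y=4/5·(-2.276768)+3/4·(-0.764808)≈-2.395020
n=8: y≈-2.395020, sp=-2, e=sp−y≈0.395020; I≈-0.809236, D=e−e_prev≈0.118253; u=1/2·0.395020+3/4·(-0.809236)+0·0.118253≈-0.409417; next y=4/5·(-2.395020)+3/4·(-0.409417)≈-2.223079
n=9: y≈-2.223079, sp=-2, e=sp−y≈0.223079; I≈-0.586157, D=e−e_prev≈-0.171941; u=1/2·0.223079+3/4·(-0.586157)+0·(-0.171941)≈-0.328078; next y=4/5·(-2.223079)+3/4·(-0.328078)≈-2.024522
n=10: y≈-2.024522, sp=-2, e=sp−y≈0.024522; I≈-0.561635, D=e−e_prev≈-0.198557; u=1/2·0.024522+3/4·(-0.561635)+0·(-0.198557)≈-0.408965; next y=4/5·(-2.024522)+3/4·(-0.408965)≈-1.926342
n=11: y≈-1.926342, sp=-2, e=sp−y≈-0.073658; I≈-0.635294, D=e−e_prev≈-0.098180; u=1/2·(-0.073658)+3/4·(-0.635294)+0·(-0.098180)≈-0.513299; next y=4/5·(-1.926342)+3/4·(-0.513299)≈-1.926048
n=12: y≈-1.926048, sp=-2, e=sp−y≈-0.073952; I≈-0.709246, D=e−e_prev≈-0.000294; u=1/2·(-0.073952)+3/4·(-0.709246)+0·(-0.000294)≈-0.568910; next y=4/5·(-1.926048)+3/4·(-0.568910)≈-1.967521
n=13: y≈-1.967521, sp=-2, e=sp−y≈-0.032479; I≈-0.741725, D=e−e_prev≈0.041473; u=1/2·(-0.032479)+3/4·(-0.741725)+0·0.041473≈-0.572533; next y=4/5·(-1.967521)+3/4·(-0.572533)≈-2.003417
n=14: y≈-2.003417, sp=-2, e=sp−y≈0.003417; I≈-0.738308, D=e−e_prev≈0.035896; u=1/2·0.003417+3/4·(-0.738308)+0·0.035896≈-0.552023; next y=4/5·(-2.003417)+3/4·(-0.552023)≈-2.016750

0 -2 -2.500 0.000
1 -2 -1.656 -1.875
2 -1 0.584 -2.742
3 -1 0.658 -1.756
4 -1 0.169 -0.911
5 -2 -1.534 -0.602
6 -2 -1.295 -1.632
7 -2 -0.765 -2.277
8 -2 -0.409 -2.395
9 -2 -0.328 -2.223
10 -2 -0.409 -2.025
11 -2 -0.513 -1.926
12 -2 -0.569 -1.926
13 -2 -0.573 -1.968
14 -2 -0.552 -2.003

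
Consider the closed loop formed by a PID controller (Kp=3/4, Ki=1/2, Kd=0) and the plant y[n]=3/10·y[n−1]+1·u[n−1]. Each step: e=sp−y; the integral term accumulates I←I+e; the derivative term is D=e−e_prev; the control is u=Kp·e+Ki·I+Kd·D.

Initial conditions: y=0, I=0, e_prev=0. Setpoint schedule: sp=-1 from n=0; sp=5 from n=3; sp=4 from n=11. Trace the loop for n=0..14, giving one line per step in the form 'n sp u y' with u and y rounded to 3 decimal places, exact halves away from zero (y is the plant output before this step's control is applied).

(exact arithmetic carried between steps; '≈' marks a value shown rounded to 6 d.p. or computed from one; I and e_prev carry over from the previous line; the table rounds u and y to 3 d.p., halves away from zero)
n=0: y=0, sp=-1, e=sp−y=-1; I=-1, D=e−e_prev=-1; u=3/4·(-1)+1/2·(-1)+0·(-1)=-1.25; next y=3/10·0+1·(-1.25)=-1.25
n=1: y=-1.25, sp=-1, e=sp−y=0.25; I=-0.75, D=e−e_prev=1.25; u=3/4·0.25+1/2·(-0.75)+0·1.25=-0.1875; next y=3/10·(-1.25)+1·(-0.1875)=-0.5625
n=2: y=-0.5625, sp=-1, e=sp−y=-0.4375; I=-1.1875, D=e−e_prev=-0.6875; u=3/4·(-0.4375)+1/2·(-1.1875)+0·(-0.6875)=-0.921875; next y=3/10·(-0.5625)+1·(-0.921875)=-1.090625
n=3: y=-1.090625, sp=5, e=sp−y=6.090625; I=4.903125, D=e−e_prev=6.528125; u=3/4·6.090625+1/2·4.903125+0·6.528125≈7.019531; next y=3/10·(-1.090625)+1·7.019531≈6.692344
n=4: y≈6.692344, sp=5, e=sp−y≈-1.692344; I≈3.210781, D=e−e_prev≈-7.782969; u=3/4·(-1.692344)+1/2·3.210781+0·(-7.782969)≈0.336133; next y=3/10·6.692344+1·0.336133≈2.343836
n=5: y≈2.343836, sp=5, e=sp−y≈2.656164; I≈5.866945, D=e−e_prev≈4.348508; u=3/4·2.656164+1/2·5.866945+0·4.348508≈4.925596; next y=3/10·2.343836+1·4.925596≈5.628746
n=6: y≈5.628746, sp=5, e=sp−y≈-0.628746; I≈5.238199, D=e−e_prev≈-3.284911; u=3/4·(-0.628746)+1/2·5.238199+0·(-3.284911)≈2.147540; next y=3/10·5.628746+1·2.147540≈3.836163
n=7: y≈3.836163, sp=5, e=sp−y≈1.163837; I≈6.402035, D=e−e_prev≈1.792583; u=3/4·1.163837+1/2·6.402035+0·1.792583≈4.073895; next y=3/10·3.836163+1·4.073895≈5.224744
n=8: y≈5.224744, sp=5, e=sp−y≈-0.224744; I≈6.177291, D=e−e_prev≈-1.388581; u=3/4·(-0.224744)+1/2·6.177291+0·(-1.388581)≈2.920088; next y=3/10·5.224744+1·2.920088≈4.487511
n=9: y≈4.487511, sp=5, e=sp−y≈0.512489; I≈6.689780, D=e−e_prev≈0.737233; u=3/4·0.512489+1/2·6.689780+0·0.737233≈3.729257; next y=3/10·4.487511+1·3.729257≈5.075510
n=10: y≈5.075510, sp=5, e=sp−y≈-0.075510; I≈6.614270, D=e−e_prev≈-0.588000; u=3/4·(-0.075510)+1/2·6.614270+0·(-0.588000)≈3.250502; next y=3/10·5.075510+1·3.250502≈4.773155
n=11: y≈4.773155, sp=4, e=sp−y≈-0.773155; I≈5.841115, D=e−e_prev≈-0.697645; u=3/4·(-0.773155)+1/2·5.841115+0·(-0.697645)≈2.340691; next y=3/10·4.773155+1·2.340691≈3.772637
n=12: y≈3.772637, sp=4, e=sp−y≈0.227363; I≈6.068477, D=e−e_prev≈1.000518; u=3/4·0.227363+1/2·6.068477+0·1.000518≈3.204761; next y=3/10·3.772637+1·3.204761≈4.336552
n=13: y≈4.336552, sp=4, e=sp−y≈-0.336552; I≈5.731925, D=e−e_prev≈-0.563914; u=3/4·(-0.336552)+1/2·5.731925+0·(-0.563914)≈2.613549; next y=3/10·4.336552+1·2.613549≈3.914514
n=14: y≈3.914514, sp=4, e=sp−y≈0.085486; I≈5.817411, D=e−e_prev≈0.422037; u=3/4·0.085486+1/2·5.817411+0·0.422037≈2.972820; next y=3/10·3.914514+1·2.972820≈4.147174

0 -1 -1.250 0.000
1 -1 -0.188 -1.250
2 -1 -0.922 -0.563
3 5 7.020 -1.091
4 5 0.336 6.692
5 5 4.926 2.344
6 5 2.148 5.629
7 5 4.074 3.836
8 5 2.920 5.225
9 5 3.729 4.488
10 5 3.251 5.076
11 4 2.341 4.773
12 4 3.205 3.773
13 4 2.614 4.337
14 4 2.973 3.915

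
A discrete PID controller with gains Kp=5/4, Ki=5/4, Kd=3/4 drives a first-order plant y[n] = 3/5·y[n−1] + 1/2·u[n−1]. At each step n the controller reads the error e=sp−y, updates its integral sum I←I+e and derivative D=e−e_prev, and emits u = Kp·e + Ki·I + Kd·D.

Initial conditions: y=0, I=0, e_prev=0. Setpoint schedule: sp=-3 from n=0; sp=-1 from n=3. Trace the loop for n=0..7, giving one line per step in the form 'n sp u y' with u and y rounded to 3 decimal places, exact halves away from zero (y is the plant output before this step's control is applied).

0 -3 -9.750 0.000
1 -3 4.594 -4.875
2 -3 -10.521 -0.628
3 -1 12.479 -5.637
4 -1 -14.588 2.857
5 -1 14.382 -5.580
6 -1 -16.845 3.843
7 -1 16.538 -6.117

(exact arithmetic carried between steps; '≈' marks a value shown rounded to 6 d.p. or computed from one; I and e_prev carry over from the previous line; the table rounds u and y to 3 d.p., halves away from zero)
n=0: y=0, sp=-3, e=sp−y=-3; I=-3, D=e−e_prev=-3; u=5/4·(-3)+5/4·(-3)+3/4·(-3)=-9.75; next y=3/5·0+1/2·(-9.75)=-4.875
n=1: y=-4.875, sp=-3, e=sp−y=1.875; I=-1.125, D=e−e_prev=4.875; u=5/4·1.875+5/4·(-1.125)+3/4·4.875=4.59375; next y=3/5·(-4.875)+1/2·4.59375=-0.628125
n=2: y=-0.628125, sp=-3, e=sp−y=-2.371875; I=-3.496875, D=e−e_prev=-4.246875; u=5/4·(-2.371875)+5/4·(-3.496875)+3/4·(-4.246875)≈-10.521094; next y=3/5·(-0.628125)+1/2·(-10.521094)≈-5.637422
n=3: y≈-5.637422, sp=-1, e=sp−y≈4.637422; I≈1.140547, D=e−e_prev≈7.009297; u=5/4·4.637422+5/4·1.140547+3/4·7.009297≈12.479434; next y=3/5·(-5.637422)+1/2·12.479434≈2.857264
n=4: y≈2.857264, sp=-1, e=sp−y≈-3.857264; I≈-2.716717, D=e−e_prev≈-8.494686; u=5/4·(-3.857264)+5/4·(-2.716717)+3/4·(-8.494686)≈-14.588490; next y=3/5·2.857264+1/2·(-14.588490)≈-5.579887
n=5: y≈-5.579887, sp=-1, e=sp−y≈4.579887; I≈1.863170, D=e−e_prev≈8.437150; u=5/4·4.579887+5/4·1.863170+3/4·8.437150≈14.381683; next y=3/5·(-5.579887)+1/2·14.381683≈3.842910
n=6: y≈3.842910, sp=-1, e=sp−y≈-4.842910; I≈-2.979740, D=e−e_prev≈-9.422796; u=5/4·(-4.842910)+5/4·(-2.979740)+3/4·(-9.422796)≈-16.845409; next y=3/5·3.842910+1/2·(-16.845409)≈-6.116959
n=7: y≈-6.116959, sp=-1, e=sp−y≈5.116959; I≈2.137219, D=e−e_prev≈9.959869; u=5/4·5.116959+5/4·2.137219+3/4·9.959869≈16.537624; next y=3/5·(-6.116959)+1/2·16.537624≈4.598637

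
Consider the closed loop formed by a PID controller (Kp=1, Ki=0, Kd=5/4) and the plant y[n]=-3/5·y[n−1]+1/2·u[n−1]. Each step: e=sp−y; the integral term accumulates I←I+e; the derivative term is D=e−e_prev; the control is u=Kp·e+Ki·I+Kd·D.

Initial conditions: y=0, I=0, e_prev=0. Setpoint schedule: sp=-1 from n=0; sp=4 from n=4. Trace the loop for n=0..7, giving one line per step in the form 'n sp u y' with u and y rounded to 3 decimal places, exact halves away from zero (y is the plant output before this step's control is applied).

0 -1 -2.250 0.000
1 -1 1.531 -1.125
2 -1 -5.648 1.441
3 -1 9.099 -3.688
4 4 -9.576 6.763
5 4 32.356 -8.846
6 4 -55.398 21.485
7 4 122.184 -40.590

(exact arithmetic carried between steps; '≈' marks a value shown rounded to 6 d.p. or computed from one; I and e_prev carry over from the previous line; the table rounds u and y to 3 d.p., halves away from zero)
n=0: y=0, sp=-1, e=sp−y=-1; I=-1, D=e−e_prev=-1; u=1·(-1)+0·(-1)+5/4·(-1)=-2.25; next y=-3/5·0+1/2·(-2.25)=-1.125
n=1: y=-1.125, sp=-1, e=sp−y=0.125; I=-0.875, D=e−e_prev=1.125; u=1·0.125+0·(-0.875)+5/4·1.125=1.53125; next y=-3/5·(-1.125)+1/2·1.53125=1.440625
n=2: y=1.440625, sp=-1, e=sp−y=-2.440625; I=-3.315625, D=e−e_prev=-2.565625; u=1·(-2.440625)+0·(-3.315625)+5/4·(-2.565625)≈-5.647656; next y=-3/5·1.440625+1/2·(-5.647656)≈-3.688203
n=3: y≈-3.688203, sp=-1, e=sp−y≈2.688203; I≈-0.627422, D=e−e_prev≈5.128828; u=1·2.688203+0·(-0.627422)+5/4·5.128828≈9.099238; next y=-3/5·(-3.688203)+1/2·9.099238≈6.762541
n=4: y≈6.762541, sp=4, e=sp−y≈-2.762541; I≈-3.389963, D=e−e_prev≈-5.450744; u=1·(-2.762541)+0·(-3.389963)+5/4·(-5.450744)≈-9.575971; next y=-3/5·6.762541+1/2·(-9.575971)≈-8.845510
n=5: y≈-8.845510, sp=4, e=sp−y≈12.845510; I≈9.455547, D=e−e_prev≈15.608051; u=1·12.845510+0·9.455547+5/4·15.608051≈32.355574; next y=-3/5·(-8.845510)+1/2·32.355574≈21.485093
n=6: y≈21.485093, sp=4, e=sp−y≈-17.485093; I≈-8.029546, D=e−e_prev≈-30.330603; u=1·(-17.485093)+0·(-8.029546)+5/4·(-30.330603)≈-55.398348; next y=-3/5·21.485093+1/2·(-55.398348)≈-40.590230
n=7: y≈-40.590230, sp=4, e=sp−y≈44.590230; I≈36.560684, D=e−e_prev≈62.075323; u=1·44.590230+0·36.560684+5/4·62.075323≈122.184383; next y=-3/5·(-40.590230)+1/2·122.184383≈85.446330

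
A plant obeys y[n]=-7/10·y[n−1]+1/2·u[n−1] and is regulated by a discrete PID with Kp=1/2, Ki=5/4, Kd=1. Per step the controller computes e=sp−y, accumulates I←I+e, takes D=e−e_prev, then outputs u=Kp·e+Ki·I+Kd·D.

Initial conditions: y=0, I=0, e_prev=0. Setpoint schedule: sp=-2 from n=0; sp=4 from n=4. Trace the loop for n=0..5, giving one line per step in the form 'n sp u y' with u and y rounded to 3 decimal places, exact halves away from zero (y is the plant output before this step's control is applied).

(exact arithmetic carried between steps; '≈' marks a value shown rounded to 6 d.p. or computed from one; I and e_prev carry over from the previous line; the table rounds u and y to 3 d.p., halves away from zero)
n=0: y=0, sp=-2, e=sp−y=-2; I=-2, D=e−e_prev=-2; u=1/2·(-2)+5/4·(-2)+1·(-2)=-5.5; next y=-7/10·0+1/2·(-5.5)=-2.75
n=1: y=-2.75, sp=-2, e=sp−y=0.75; I=-1.25, D=e−e_prev=2.75; u=1/2·0.75+5/4·(-1.25)+1·2.75=1.5625; next y=-7/10·(-2.75)+1/2·1.5625=2.70625
n=2: y=2.70625, sp=-2, e=sp−y=-4.70625; I=-5.95625, D=e−e_prev=-5.45625; u=1/2·(-4.70625)+5/4·(-5.95625)+1·(-5.45625)≈-15.254688; next y=-7/10·2.70625+1/2·(-15.254688)≈-9.521719
n=3: y≈-9.521719, sp=-2, e=sp−y≈7.521719; I≈1.565469, D=e−e_prev≈12.227969; u=1/2·7.521719+5/4·1.565469+1·12.227969≈17.945664; next y=-7/10·(-9.521719)+1/2·17.945664≈15.638035
n=4: y≈15.638035, sp=4, e=sp−y≈-11.638035; I≈-10.072566, D=e−e_prev≈-19.159754; u=1/2·(-11.638035)+5/4·(-10.072566)+1·(-19.159754)≈-37.569479; next y=-7/10·15.638035+1/2·(-37.569479)≈-29.731364
n=5: y≈-29.731364, sp=4, e=sp−y≈33.731364; I≈23.658798, D=e−e_prev≈45.369400; u=1/2·33.731364+5/4·23.658798+1·45.369400≈91.808579; next y=-7/10·(-29.731364)+1/2·91.808579≈66.716245

0 -2 -5.500 0.000
1 -2 1.563 -2.750
2 -2 -15.255 2.706
3 -2 17.946 -9.522
4 4 -37.569 15.638
5 4 91.809 -29.731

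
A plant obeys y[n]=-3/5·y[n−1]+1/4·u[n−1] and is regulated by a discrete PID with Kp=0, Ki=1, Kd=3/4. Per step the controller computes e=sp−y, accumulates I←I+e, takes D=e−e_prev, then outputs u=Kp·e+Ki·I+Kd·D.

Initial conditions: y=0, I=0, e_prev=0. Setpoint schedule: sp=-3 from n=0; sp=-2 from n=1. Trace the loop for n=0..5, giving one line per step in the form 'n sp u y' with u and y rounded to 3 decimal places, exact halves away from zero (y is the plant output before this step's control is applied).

(exact arithmetic carried between steps; '≈' marks a value shown rounded to 6 d.p. or computed from one; I and e_prev carry over from the previous line; the table rounds u and y to 3 d.p., halves away from zero)
n=0: y=0, sp=-3, e=sp−y=-3; I=-3, D=e−e_prev=-3; u=0·(-3)+1·(-3)+3/4·(-3)=-5.25; next y=-3/5·0+1/4·(-5.25)=-1.3125
n=1: y=-1.3125, sp=-2, e=sp−y=-0.6875; I=-3.6875, D=e−e_prev=2.3125; u=0·(-0.6875)+1·(-3.6875)+3/4·2.3125=-1.953125; next y=-3/5·(-1.3125)+1/4·(-1.953125)≈0.299219
n=2: y≈0.299219, sp=-2, e=sp−y≈-2.299219; I≈-5.986719, D=e−e_prev≈-1.611719; u=0·(-2.299219)+1·(-5.986719)+3/4·(-1.611719)≈-7.195508; next y=-3/5·0.299219+1/4·(-7.195508)≈-1.978408
n=3: y≈-1.978408, sp=-2, e=sp−y≈-0.021592; I≈-6.008311, D=e−e_prev≈2.277627; u=0·(-0.021592)+1·(-6.008311)+3/4·2.277627≈-4.300090; next y=-3/5·(-1.978408)+1/4·(-4.300090)≈0.112022
n=4: y≈0.112022, sp=-2, e=sp−y≈-2.112022; I≈-8.120333, D=e−e_prev≈-2.090431; u=0·(-2.112022)+1·(-8.120333)+3/4·(-2.090431)≈-9.688156; next y=-3/5·0.112022+1/4·(-9.688156)≈-2.489252
n=5: y≈-2.489252, sp=-2, e=sp−y≈0.489252; I≈-7.631081, D=e−e_prev≈2.601275; u=0·0.489252+1·(-7.631081)+3/4·2.601275≈-5.680125; next y=-3/5·(-2.489252)+1/4·(-5.680125)≈0.073520

0 -3 -5.250 0.000
1 -2 -1.953 -1.313
2 -2 -7.196 0.299
3 -2 -4.300 -1.978
4 -2 -9.688 0.112
5 -2 -5.680 -2.489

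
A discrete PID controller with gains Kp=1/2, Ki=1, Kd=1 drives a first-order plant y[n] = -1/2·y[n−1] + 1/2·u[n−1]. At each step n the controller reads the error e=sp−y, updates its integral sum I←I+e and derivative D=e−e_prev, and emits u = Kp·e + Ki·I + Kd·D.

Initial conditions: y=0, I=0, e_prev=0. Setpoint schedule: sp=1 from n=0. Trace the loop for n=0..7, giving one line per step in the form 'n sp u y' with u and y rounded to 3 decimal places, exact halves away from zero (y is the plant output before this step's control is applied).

0 1 2.500 0.000
1 1 -0.625 1.250
2 1 5.844 -0.938
3 1 -5.227 3.391
4 1 15.959 -4.309
5 1 -22.538 10.134
6 1 48.945 -16.336
7 1 -82.629 32.640

(exact arithmetic carried between steps; '≈' marks a value shown rounded to 6 d.p. or computed from one; I and e_prev carry over from the previous line; the table rounds u and y to 3 d.p., halves away from zero)
n=0: y=0, sp=1, e=sp−y=1; I=1, D=e−e_prev=1; u=1/2·1+1·1+1·1=2.5; next y=-1/2·0+1/2·2.5=1.25
n=1: y=1.25, sp=1, e=sp−y=-0.25; I=0.75, D=e−e_prev=-1.25; u=1/2·(-0.25)+1·0.75+1·(-1.25)=-0.625; next y=-1/2·1.25+1/2·(-0.625)=-0.9375
n=2: y=-0.9375, sp=1, e=sp−y=1.9375; I=2.6875, D=e−e_prev=2.1875; u=1/2·1.9375+1·2.6875+1·2.1875=5.84375; next y=-1/2·(-0.9375)+1/2·5.84375=3.390625
n=3: y=3.390625, sp=1, e=sp−y=-2.390625; I=0.296875, D=e−e_prev=-4.328125; u=1/2·(-2.390625)+1·0.296875+1·(-4.328125)≈-5.226563; next y=-1/2·3.390625+1/2·(-5.226563)≈-4.308594
n=4: y≈-4.308594, sp=1, e=sp−y≈5.308594; I≈5.605469, D=e−e_prev≈7.699219; u=1/2·5.308594+1·5.605469+1·7.699219≈15.958984; next y=-1/2·(-4.308594)+1/2·15.958984≈10.133789
n=5: y≈10.133789, sp=1, e=sp−y≈-9.133789; I≈-3.528320, D=e−e_prev≈-14.442383; u=1/2·(-9.133789)+1·(-3.528320)+1·(-14.442383)≈-22.537598; next y=-1/2·10.133789+1/2·(-22.537598)≈-16.335693
n=6: y≈-16.335693, sp=1, e=sp−y≈17.335693; I≈13.807373, D=e−e_prev≈26.469482; u=1/2·17.335693+1·13.807373+1·26.469482≈48.944702; next y=-1/2·(-16.335693)+1/2·48.944702≈32.640198
n=7: y≈32.640198, sp=1, e=sp−y≈-31.640198; I≈-17.832825, D=e−e_prev≈-48.975891; u=1/2·(-31.640198)+1·(-17.832825)+1·(-48.975891)≈-82.628815; next y=-1/2·32.640198+1/2·(-82.628815)≈-57.634506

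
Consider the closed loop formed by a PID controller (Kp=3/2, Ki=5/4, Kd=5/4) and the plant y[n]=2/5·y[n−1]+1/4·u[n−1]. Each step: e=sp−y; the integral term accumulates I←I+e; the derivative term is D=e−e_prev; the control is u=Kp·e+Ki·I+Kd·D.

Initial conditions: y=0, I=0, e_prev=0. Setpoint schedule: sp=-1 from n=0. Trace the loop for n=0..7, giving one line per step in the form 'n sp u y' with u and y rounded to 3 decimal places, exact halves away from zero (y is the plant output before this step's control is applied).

0 -1 -4.000 0.000
1 -1 0.000 -1.000
2 -1 -3.650 -0.400
3 -1 -0.960 -1.073
4 -1 -3.324 -0.669
5 -1 -1.515 -1.099
6 -1 -3.050 -0.818
7 -1 -1.840 -1.090

(exact arithmetic carried between steps; '≈' marks a value shown rounded to 6 d.p. or computed from one; I and e_prev carry over from the previous line; the table rounds u and y to 3 d.p., halves away from zero)
n=0: y=0, sp=-1, e=sp−y=-1; I=-1, D=e−e_prev=-1; u=3/2·(-1)+5/4·(-1)+5/4·(-1)=-4; next y=2/5·0+1/4·(-4)=-1
n=1: y=-1, sp=-1, e=sp−y=0; I=-1, D=e−e_prev=1; u=3/2·0+5/4·(-1)+5/4·1=0; next y=2/5·(-1)+1/4·0=-0.4
n=2: y=-0.4, sp=-1, e=sp−y=-0.6; I=-1.6, D=e−e_prev=-0.6; u=3/2·(-0.6)+5/4·(-1.6)+5/4·(-0.6)=-3.65; next y=2/5·(-0.4)+1/4·(-3.65)=-1.0725
n=3: y=-1.0725, sp=-1, e=sp−y=0.0725; I=-1.5275, D=e−e_prev=0.6725; u=3/2·0.0725+5/4·(-1.5275)+5/4·0.6725=-0.96; next y=2/5·(-1.0725)+1/4·(-0.96)=-0.669
n=4: y=-0.669, sp=-1, e=sp−y=-0.331; I=-1.8585, D=e−e_prev=-0.4035; u=3/2·(-0.331)+5/4·(-1.8585)+5/4·(-0.4035)=-3.324; next y=2/5·(-0.669)+1/4·(-3.324)=-1.0986
n=5: y=-1.0986, sp=-1, e=sp−y=0.0986; I=-1.7599, D=e−e_prev=0.4296; u=3/2·0.0986+5/4·(-1.7599)+5/4·0.4296=-1.514975; next y=2/5·(-1.0986)+1/4·(-1.514975)≈-0.818184
n=6: y≈-0.818184, sp=-1, e=sp−y≈-0.181816; I≈-1.941716, D=e−e_prev≈-0.280416; u=3/2·(-0.181816)+5/4·(-1.941716)+5/4·(-0.280416)≈-3.05039; next y=2/5·(-0.818184)+1/4·(-3.05039)≈-1.089871
n=7: y=-1.089871, sp=-1, e=sp−y=0.089871; I≈-1.851845, D=e−e_prev≈0.271687; u=3/2·0.089871+5/4·(-1.851845)+5/4·0.271687≈-1.840391; next y=2/5·(-1.089871)+1/4·(-1.840391)≈-0.896046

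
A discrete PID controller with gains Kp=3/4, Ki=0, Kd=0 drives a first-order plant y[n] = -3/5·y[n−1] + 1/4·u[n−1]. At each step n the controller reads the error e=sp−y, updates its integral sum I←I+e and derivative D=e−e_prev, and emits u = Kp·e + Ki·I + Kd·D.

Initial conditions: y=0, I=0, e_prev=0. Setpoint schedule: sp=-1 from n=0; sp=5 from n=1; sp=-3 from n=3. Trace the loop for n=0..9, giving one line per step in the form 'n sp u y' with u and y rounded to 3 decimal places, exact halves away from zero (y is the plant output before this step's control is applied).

(exact arithmetic carried between steps; '≈' marks a value shown rounded to 6 d.p. or computed from one; I and e_prev carry over from the previous line; the table rounds u and y to 3 d.p., halves away from zero)
n=0: y=0, sp=-1, e=sp−y=-1; I=-1, D=e−e_prev=-1; u=3/4·(-1)+0·(-1)+0·(-1)=-0.75; next y=-3/5·0+1/4·(-0.75)=-0.1875
n=1: y=-0.1875, sp=5, e=sp−y=5.1875; I=4.1875, D=e−e_prev=6.1875; u=3/4·5.1875+0·4.1875+0·6.1875=3.890625; next y=-3/5·(-0.1875)+1/4·3.890625≈1.085156
n=2: y≈1.085156, sp=5, e=sp−y≈3.914844; I≈8.102344, D=e−e_prev≈-1.272656; u=3/4·3.914844+0·8.102344+0·(-1.272656)≈2.936133; next y=-3/5·1.085156+1/4·2.936133≈0.082939
n=3: y≈0.082939, sp=-3, e=sp−y≈-3.082939; I≈5.019404, D=e−e_prev≈-6.997783; u=3/4·(-3.082939)+0·5.019404+0·(-6.997783)≈-2.312205; next y=-3/5·0.082939+1/4·(-2.312205)≈-0.627815
n=4: y≈-0.627815, sp=-3, e=sp−y≈-2.372185; I≈2.647219, D=e−e_prev≈0.710754; u=3/4·(-2.372185)+0·2.647219+0·0.710754≈-1.779139; next y=-3/5·(-0.627815)+1/4·(-1.779139)≈-0.068096
n=5: y≈-0.068096, sp=-3, e=sp−y≈-2.931904; I≈-0.284685, D=e−e_prev≈-0.559719; u=3/4·(-2.931904)+0·(-0.284685)+0·(-0.559719)≈-2.198928; next y=-3/5·(-0.068096)+1/4·(-2.198928)≈-0.508875
n=6: y≈-0.508875, sp=-3, e=sp−y≈-2.491125; I≈-2.775811, D=e−e_prev≈0.440779; u=3/4·(-2.491125)+0·(-2.775811)+0·0.440779≈-1.868344; next y=-3/5·(-0.508875)+1/4·(-1.868344)≈-0.161761
n=7: y≈-0.161761, sp=-3, e=sp−y≈-2.838239; I≈-5.614049, D=e−e_prev≈-0.347113; u=3/4·(-2.838239)+0·(-5.614049)+0·(-0.347113)≈-2.128679; next y=-3/5·(-0.161761)+1/4·(-2.128679)≈-0.435113
n=8: y≈-0.435113, sp=-3, e=sp−y≈-2.564887; I≈-8.178936, D=e−e_prev≈0.273352; u=3/4·(-2.564887)+0·(-8.178936)+0·0.273352≈-1.923665; next y=-3/5·(-0.435113)+1/4·(-1.923665)≈-0.219849
n=9: y≈-0.219849, sp=-3, e=sp−y≈-2.780151; I≈-10.959088, D=e−e_prev≈-0.215264; u=3/4·(-2.780151)+0·(-10.959088)+0·(-0.215264)≈-2.085114; next y=-3/5·(-0.219849)+1/4·(-2.085114)≈-0.389369

0 -1 -0.750 0.000
1 5 3.891 -0.188
2 5 2.936 1.085
3 -3 -2.312 0.083
4 -3 -1.779 -0.628
5 -3 -2.199 -0.068
6 -3 -1.868 -0.509
7 -3 -2.129 -0.162
8 -3 -1.924 -0.435
9 -3 -2.085 -0.220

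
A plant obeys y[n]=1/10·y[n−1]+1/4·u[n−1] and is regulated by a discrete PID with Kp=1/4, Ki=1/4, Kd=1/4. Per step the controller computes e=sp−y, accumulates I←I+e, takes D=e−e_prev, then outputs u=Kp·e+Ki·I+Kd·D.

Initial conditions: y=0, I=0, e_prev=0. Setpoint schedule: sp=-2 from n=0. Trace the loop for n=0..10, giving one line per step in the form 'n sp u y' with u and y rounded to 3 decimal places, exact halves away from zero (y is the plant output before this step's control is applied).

0 -2 -1.500 0.000
1 -2 -1.219 -0.375
2 -2 -1.743 -0.342
3 -2 -2.054 -0.470
4 -2 -2.400 -0.560
5 -2 -2.711 -0.656
6 -2 -3.006 -0.743
7 -2 -3.280 -0.826
8 -2 -3.536 -0.903
9 -2 -3.776 -0.974
10 -2 -4.000 -1.041

(exact arithmetic carried between steps; '≈' marks a value shown rounded to 6 d.p. or computed from one; I and e_prev carry over from the previous line; the table rounds u and y to 3 d.p., halves away from zero)
n=0: y=0, sp=-2, e=sp−y=-2; I=-2, D=e−e_prev=-2; u=1/4·(-2)+1/4·(-2)+1/4·(-2)=-1.5; next y=1/10·0+1/4·(-1.5)=-0.375
n=1: y=-0.375, sp=-2, e=sp−y=-1.625; I=-3.625, D=e−e_prev=0.375; u=1/4·(-1.625)+1/4·(-3.625)+1/4·0.375=-1.21875; next y=1/10·(-0.375)+1/4·(-1.21875)≈-0.342188
n=2: y≈-0.342188, sp=-2, e=sp−y≈-1.657813; I≈-5.282813, D=e−e_prev≈-0.032813; u=1/4·(-1.657813)+1/4·(-5.282813)+1/4·(-0.032813)≈-1.743359; next y=1/10·(-0.342188)+1/4·(-1.743359)≈-0.470059
n=3: y≈-0.470059, sp=-2, e=sp−y≈-1.529941; I≈-6.812754, D=e−e_prev≈0.127871; u=1/4·(-1.529941)+1/4·(-6.812754)+1/4·0.127871≈-2.053706; next y=1/10·(-0.470059)+1/4·(-2.053706)≈-0.560432
n=4: y≈-0.560432, sp=-2, e=sp−y≈-1.439568; I≈-8.252322, D=e−e_prev≈0.090374; u=1/4·(-1.439568)+1/4·(-8.252322)+1/4·0.090374≈-2.400379; next y=1/10·(-0.560432)+1/4·(-2.400379)≈-0.656138
n=5: y≈-0.656138, sp=-2, e=sp−y≈-1.343862; I≈-9.596184, D=e−e_prev≈0.095706; u=1/4·(-1.343862)+1/4·(-9.596184)+1/4·0.095706≈-2.711085; next y=1/10·(-0.656138)+1/4·(-2.711085)≈-0.743385
n=6: y≈-0.743385, sp=-2, e=sp−y≈-1.256615; I≈-10.852799, D=e−e_prev≈0.087247; u=1/4·(-1.256615)+1/4·(-10.852799)+1/4·0.087247≈-3.005542; next y=1/10·(-0.743385)+1/4·(-3.005542)≈-0.825724
n=7: y≈-0.825724, sp=-2, e=sp−y≈-1.174276; I≈-12.027075, D=e−e_prev≈0.082339; u=1/4·(-1.174276)+1/4·(-12.027075)+1/4·0.082339≈-3.279753; next y=1/10·(-0.825724)+1/4·(-3.279753)≈-0.902511
n=8: y≈-0.902511, sp=-2, e=sp−y≈-1.097489; I≈-13.124564, D=e−e_prev≈0.076787; u=1/4·(-1.097489)+1/4·(-13.124564)+1/4·0.076787≈-3.536317; next y=1/10·(-0.902511)+1/4·(-3.536317)≈-0.974330
n=9: y≈-0.974330, sp=-2, e=sp−y≈-1.025670; I≈-14.150234, D=e−e_prev≈0.071820; u=1/4·(-1.025670)+1/4·(-14.150234)+1/4·0.071820≈-3.776021; next y=1/10·(-0.974330)+1/4·(-3.776021)≈-1.041438
n=10: y≈-1.041438, sp=-2, e=sp−y≈-0.958562; I≈-15.108796, D=e−e_prev≈0.067108; u=1/4·(-0.958562)+1/4·(-15.108796)+1/4·0.067108≈-4.000062; next y=1/10·(-1.041438)+1/4·(-4.000062)≈-1.104159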